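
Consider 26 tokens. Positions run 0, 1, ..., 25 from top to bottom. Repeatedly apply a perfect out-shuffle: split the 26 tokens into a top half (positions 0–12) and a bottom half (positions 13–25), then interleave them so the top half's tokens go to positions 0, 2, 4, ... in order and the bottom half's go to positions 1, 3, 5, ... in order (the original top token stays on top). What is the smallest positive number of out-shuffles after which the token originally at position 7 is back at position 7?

20

Follow position 7 under repeated out-shuffles:
7 → 14 → 3 → 6 → 12 → 24 → 23 → 21 → 17 → 9 → 18 → 11 → 22 → 19 → 13 → 1 → 2 → 4 → 8 → 16 → 7
It first returns after 20 out-shuffles.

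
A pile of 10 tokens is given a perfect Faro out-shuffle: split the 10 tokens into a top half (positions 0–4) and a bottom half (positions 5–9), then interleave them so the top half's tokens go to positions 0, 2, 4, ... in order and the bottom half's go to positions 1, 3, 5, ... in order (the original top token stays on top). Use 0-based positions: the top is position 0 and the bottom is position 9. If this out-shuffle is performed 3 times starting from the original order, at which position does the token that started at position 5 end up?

4

Track the token's position through each out-shuffle:
5 → 1 → 2 → 4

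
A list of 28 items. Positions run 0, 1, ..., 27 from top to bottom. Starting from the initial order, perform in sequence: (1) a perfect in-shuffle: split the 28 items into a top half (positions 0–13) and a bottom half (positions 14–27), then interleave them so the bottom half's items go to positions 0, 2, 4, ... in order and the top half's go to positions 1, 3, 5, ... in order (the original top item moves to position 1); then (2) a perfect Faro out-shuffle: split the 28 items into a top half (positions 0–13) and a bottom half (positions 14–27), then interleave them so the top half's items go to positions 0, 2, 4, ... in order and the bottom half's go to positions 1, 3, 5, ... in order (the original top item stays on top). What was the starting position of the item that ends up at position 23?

12

Undo the operations in reverse order, starting from position 23:
  undo op 2 (out-shuffle, from bottom half): 23 ← 25
  undo op 1 (in-shuffle, from top half): 25 ← 12
So the item at position 23 came from original position 12.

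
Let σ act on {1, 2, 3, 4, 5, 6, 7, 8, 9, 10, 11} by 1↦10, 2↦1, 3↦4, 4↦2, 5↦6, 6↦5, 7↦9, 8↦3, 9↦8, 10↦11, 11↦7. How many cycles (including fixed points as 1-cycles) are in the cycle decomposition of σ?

Cycle decomposition: (1 10 11 7 9 8 3 4 2) (5 6).
2 cycles.

2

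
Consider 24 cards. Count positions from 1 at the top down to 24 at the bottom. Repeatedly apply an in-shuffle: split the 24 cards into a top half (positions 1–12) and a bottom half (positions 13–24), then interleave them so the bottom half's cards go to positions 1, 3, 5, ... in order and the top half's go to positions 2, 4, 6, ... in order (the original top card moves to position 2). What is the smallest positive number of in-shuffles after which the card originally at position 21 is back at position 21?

20

Follow position 21 under repeated in-shuffles:
21 → 17 → 9 → 18 → 11 → 22 → 19 → 13 → 1 → 2 → 4 → 8 → 16 → 7 → 14 → 3 → 6 → 12 → 24 → 23 → 21
It first returns after 20 in-shuffles.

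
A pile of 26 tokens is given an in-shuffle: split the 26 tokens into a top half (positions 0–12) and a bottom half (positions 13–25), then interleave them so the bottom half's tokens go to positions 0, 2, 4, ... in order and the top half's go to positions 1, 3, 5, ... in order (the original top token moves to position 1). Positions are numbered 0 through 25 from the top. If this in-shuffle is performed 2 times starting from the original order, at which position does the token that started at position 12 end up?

Track the token's position through each in-shuffle:
12 → 25 → 24

24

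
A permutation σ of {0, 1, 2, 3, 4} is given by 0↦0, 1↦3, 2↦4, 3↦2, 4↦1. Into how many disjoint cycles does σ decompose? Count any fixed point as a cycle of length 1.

2

Cycle decomposition: (0) (1 3 2 4).
2 cycles.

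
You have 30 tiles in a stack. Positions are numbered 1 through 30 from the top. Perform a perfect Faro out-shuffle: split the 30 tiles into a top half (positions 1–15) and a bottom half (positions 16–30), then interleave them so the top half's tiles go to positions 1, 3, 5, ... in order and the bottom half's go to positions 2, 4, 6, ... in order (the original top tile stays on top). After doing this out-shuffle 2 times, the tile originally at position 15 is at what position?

Track the tile's position through each out-shuffle:
15 → 29 → 28

28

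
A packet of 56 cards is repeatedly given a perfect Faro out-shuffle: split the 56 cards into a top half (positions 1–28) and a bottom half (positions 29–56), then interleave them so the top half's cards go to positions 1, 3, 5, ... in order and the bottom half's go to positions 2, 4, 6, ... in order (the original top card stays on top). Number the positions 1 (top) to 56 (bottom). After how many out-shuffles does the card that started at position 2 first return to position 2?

Follow position 2 under repeated out-shuffles:
2 → 3 → 5 → 9 → 17 → 33 → 10 → 19 → 37 → 18 → 35 → 14 → 27 → 53 → 50 → 44 → 32 → 8 → 15 → 29 → 2
It first returns after 20 out-shuffles.

20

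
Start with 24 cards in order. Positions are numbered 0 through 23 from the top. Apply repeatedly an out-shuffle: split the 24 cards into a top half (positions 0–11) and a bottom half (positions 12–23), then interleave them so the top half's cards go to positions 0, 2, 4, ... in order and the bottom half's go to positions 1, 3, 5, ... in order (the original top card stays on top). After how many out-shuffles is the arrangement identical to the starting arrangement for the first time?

The out-shuffle permutes the 24 positions with cycle lengths [1, 1, 11, 11].
Every card is home exactly when every cycle has completed a whole number of laps, i.e. after lcm(1, 11) = 11 out-shuffles.

11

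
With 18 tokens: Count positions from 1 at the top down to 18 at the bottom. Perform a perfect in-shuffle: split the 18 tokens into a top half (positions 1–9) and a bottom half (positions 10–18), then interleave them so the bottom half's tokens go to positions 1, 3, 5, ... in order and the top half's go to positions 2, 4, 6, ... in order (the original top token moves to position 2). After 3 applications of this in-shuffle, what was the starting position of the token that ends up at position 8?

Work backwards from position 8, undoing one in-shuffle at a time:
8 ← 4 ← 2 ← 1
So the token now at position 8 started at position 1.

1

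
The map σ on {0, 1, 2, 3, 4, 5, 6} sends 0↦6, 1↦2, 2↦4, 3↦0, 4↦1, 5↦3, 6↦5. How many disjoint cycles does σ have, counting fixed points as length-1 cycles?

2

Cycle decomposition: (0 6 5 3) (1 2 4).
2 cycles.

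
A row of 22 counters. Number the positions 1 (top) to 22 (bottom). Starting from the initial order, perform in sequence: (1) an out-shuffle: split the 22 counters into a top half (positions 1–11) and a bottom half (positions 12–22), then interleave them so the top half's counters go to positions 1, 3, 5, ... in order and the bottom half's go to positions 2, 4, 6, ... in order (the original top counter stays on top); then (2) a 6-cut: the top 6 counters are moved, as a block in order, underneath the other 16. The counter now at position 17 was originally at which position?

Undo the operations in reverse order, starting from position 17:
  undo op 2 (cut 6): 17 ← 1
  undo op 1 (out-shuffle, from top half): 1 ← 1
So the counter at position 17 came from original position 1.

1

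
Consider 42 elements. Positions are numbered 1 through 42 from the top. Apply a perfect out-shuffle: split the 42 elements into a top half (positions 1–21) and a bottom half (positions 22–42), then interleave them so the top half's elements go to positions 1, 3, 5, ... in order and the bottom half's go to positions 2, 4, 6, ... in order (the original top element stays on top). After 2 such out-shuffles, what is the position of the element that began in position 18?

28

Track the element's position through each out-shuffle:
18 → 35 → 28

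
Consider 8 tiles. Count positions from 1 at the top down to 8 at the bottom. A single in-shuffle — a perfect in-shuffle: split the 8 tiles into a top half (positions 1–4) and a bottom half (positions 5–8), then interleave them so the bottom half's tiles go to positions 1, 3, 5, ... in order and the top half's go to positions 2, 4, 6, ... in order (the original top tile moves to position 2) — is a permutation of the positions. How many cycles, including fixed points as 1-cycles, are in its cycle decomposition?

2

Trace each unvisited position around until it returns:
(1 2 4 8 7 5) (3 6)
2 cycles in total.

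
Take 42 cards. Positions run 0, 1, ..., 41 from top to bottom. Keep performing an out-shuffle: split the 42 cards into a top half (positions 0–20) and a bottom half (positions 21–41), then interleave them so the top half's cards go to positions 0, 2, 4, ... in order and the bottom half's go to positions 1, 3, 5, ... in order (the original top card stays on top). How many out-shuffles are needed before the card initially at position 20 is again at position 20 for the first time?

20

Follow position 20 under repeated out-shuffles:
20 → 40 → 39 → 37 → 33 → 25 → 9 → 18 → 36 → 31 → 21 → 1 → 2 → 4 → 8 → 16 → 32 → 23 → 5 → 10 → 20
It first returns after 20 out-shuffles.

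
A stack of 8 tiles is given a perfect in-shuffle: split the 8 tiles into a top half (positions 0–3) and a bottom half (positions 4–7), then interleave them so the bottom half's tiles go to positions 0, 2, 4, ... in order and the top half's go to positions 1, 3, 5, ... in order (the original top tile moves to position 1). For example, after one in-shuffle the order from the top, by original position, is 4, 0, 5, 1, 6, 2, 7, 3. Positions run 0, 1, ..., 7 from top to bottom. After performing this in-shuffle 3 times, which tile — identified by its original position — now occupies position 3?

4

Work backwards from position 3, undoing one in-shuffle at a time:
3 ← 1 ← 0 ← 4
So the tile now at position 3 started at position 4.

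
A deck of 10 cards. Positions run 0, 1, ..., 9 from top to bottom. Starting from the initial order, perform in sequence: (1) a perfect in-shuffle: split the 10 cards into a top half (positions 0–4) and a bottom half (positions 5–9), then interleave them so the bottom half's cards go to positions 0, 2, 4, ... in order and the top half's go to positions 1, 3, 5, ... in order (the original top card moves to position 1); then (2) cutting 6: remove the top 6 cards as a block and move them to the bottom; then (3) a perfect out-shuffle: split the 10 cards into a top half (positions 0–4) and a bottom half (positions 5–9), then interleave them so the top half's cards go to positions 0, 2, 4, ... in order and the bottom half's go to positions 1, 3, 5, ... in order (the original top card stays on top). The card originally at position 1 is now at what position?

Track the card from position 1 forward through each operation:
  after op 1 (in-shuffle): 1 → 3
  after op 2 (cut 6): 3 → 7
  after op 3 (out-shuffle): 7 → 5

5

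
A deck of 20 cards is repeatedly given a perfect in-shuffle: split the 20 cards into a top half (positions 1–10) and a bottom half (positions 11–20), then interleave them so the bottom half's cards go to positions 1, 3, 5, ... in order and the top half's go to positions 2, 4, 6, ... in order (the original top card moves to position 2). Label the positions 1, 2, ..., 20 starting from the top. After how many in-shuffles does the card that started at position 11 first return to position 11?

Follow position 11 under repeated in-shuffles:
11 → 1 → 2 → 4 → 8 → 16 → 11
It first returns after 6 in-shuffles.

6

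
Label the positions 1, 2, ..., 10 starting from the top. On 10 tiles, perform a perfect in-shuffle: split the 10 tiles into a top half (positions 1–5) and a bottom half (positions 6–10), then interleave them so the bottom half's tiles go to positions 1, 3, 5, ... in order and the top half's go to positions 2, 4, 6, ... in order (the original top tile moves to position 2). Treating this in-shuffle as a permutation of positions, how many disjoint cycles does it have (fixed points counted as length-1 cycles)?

Trace each unvisited position around until it returns:
(1 2 4 8 5 10 9 7 3 6)
1 cycle in total.

1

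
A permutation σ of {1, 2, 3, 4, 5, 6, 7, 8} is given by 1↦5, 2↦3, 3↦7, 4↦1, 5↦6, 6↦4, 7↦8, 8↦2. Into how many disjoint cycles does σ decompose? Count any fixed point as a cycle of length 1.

Cycle decomposition: (1 5 6 4) (2 3 7 8).
2 cycles.

2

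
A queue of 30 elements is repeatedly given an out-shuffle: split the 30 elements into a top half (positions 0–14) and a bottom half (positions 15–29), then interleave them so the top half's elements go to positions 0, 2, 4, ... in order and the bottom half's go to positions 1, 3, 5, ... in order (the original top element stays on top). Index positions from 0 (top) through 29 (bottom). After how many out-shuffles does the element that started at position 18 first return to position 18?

Follow position 18 under repeated out-shuffles:
18 → 7 → 14 → 28 → 27 → 25 → 21 → 13 → ... → 18 (length 28)
It first returns after 28 out-shuffles.

28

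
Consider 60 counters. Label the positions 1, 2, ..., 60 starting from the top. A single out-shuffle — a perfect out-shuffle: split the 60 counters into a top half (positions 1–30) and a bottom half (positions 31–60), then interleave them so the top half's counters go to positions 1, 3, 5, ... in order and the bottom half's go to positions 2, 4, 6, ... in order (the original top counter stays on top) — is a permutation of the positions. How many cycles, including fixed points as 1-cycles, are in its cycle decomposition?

3

Trace each unvisited position around until it returns:
(1) (2 3 5 9 17 33 ... len 58) (60)
3 cycles in total.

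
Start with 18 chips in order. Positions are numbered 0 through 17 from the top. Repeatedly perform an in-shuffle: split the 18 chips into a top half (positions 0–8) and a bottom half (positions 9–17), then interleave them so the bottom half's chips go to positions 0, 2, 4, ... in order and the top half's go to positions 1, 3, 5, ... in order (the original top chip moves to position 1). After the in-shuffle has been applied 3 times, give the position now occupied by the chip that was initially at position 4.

Track the chip's position through each in-shuffle:
4 → 9 → 0 → 1

1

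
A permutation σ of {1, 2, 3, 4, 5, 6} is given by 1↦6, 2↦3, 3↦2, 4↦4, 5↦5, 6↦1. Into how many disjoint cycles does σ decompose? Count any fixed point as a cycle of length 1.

Cycle decomposition: (1 6) (2 3) (4) (5).
4 cycles.

4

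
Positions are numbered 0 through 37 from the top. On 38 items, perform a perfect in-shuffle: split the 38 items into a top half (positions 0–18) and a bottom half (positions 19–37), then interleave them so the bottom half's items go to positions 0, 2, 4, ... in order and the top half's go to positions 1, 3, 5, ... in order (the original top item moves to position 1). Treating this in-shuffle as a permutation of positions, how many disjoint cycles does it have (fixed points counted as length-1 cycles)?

4

Trace each unvisited position around until it returns:
(0 1 3 7 15 31 ... len 12) (2 5 11 23 8 17 ... len 12) (6 13 27 16 33 28 ... len 12) (12 25)
4 cycles in total.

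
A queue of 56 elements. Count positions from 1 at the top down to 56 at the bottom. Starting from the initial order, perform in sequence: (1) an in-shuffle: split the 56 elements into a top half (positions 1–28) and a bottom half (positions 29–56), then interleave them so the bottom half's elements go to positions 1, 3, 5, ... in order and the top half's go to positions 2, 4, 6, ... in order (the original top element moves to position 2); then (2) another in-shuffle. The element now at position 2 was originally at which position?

Undo the operations in reverse order, starting from position 2:
  undo op 2 (in-shuffle, from top half): 2 ← 1
  undo op 1 (in-shuffle, from bottom half): 1 ← 29
So the element at position 2 came from original position 29.

29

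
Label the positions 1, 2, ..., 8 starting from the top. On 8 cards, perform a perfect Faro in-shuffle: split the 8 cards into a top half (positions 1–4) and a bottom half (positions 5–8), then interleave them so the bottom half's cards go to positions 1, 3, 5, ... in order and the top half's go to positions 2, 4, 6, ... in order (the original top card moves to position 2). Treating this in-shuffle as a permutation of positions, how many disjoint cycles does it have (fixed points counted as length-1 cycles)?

Trace each unvisited position around until it returns:
(1 2 4 8 7 5) (3 6)
2 cycles in total.

2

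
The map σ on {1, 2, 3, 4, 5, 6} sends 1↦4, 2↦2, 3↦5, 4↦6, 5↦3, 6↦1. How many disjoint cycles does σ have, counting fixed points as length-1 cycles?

3

Cycle decomposition: (1 4 6) (2) (3 5).
3 cycles.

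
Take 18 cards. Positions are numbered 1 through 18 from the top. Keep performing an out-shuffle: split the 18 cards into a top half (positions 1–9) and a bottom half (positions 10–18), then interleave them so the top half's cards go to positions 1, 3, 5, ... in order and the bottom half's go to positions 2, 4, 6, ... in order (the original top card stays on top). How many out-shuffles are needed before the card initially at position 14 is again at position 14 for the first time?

8

Follow position 14 under repeated out-shuffles:
14 → 10 → 2 → 3 → 5 → 9 → 17 → 16 → 14
It first returns after 8 out-shuffles.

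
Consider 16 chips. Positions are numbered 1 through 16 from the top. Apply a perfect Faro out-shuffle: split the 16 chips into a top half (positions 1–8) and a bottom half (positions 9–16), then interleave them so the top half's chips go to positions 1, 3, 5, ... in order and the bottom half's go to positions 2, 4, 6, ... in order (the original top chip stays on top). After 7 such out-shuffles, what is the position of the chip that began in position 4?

Track the chip's position through each out-shuffle:
4 → 7 → 13 → 10 → 4 → 7 → 13 → 10

10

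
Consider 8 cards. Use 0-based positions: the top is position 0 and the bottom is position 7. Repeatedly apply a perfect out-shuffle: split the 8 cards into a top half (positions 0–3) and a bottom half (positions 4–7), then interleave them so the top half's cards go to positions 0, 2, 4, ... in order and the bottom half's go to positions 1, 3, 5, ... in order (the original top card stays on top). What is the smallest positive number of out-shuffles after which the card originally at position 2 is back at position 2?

3

Follow position 2 under repeated out-shuffles:
2 → 4 → 1 → 2
It first returns after 3 out-shuffles.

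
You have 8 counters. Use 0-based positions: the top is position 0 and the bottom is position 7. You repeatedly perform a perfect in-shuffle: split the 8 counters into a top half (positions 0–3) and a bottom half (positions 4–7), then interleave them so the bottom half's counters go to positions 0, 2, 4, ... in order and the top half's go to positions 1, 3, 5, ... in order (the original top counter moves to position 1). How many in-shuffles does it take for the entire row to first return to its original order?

The in-shuffle permutes the 8 positions with cycle lengths [2, 6].
Every counter is home exactly when every cycle has completed a whole number of laps, i.e. after lcm(2, 6) = 6 in-shuffles.

6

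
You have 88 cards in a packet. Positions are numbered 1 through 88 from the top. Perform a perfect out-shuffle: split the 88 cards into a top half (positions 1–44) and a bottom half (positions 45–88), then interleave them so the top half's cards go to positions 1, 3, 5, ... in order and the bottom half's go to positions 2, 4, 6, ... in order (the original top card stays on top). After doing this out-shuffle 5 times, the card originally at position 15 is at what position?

14

Track the card's position through each out-shuffle:
15 → 29 → 57 → 26 → 51 → 14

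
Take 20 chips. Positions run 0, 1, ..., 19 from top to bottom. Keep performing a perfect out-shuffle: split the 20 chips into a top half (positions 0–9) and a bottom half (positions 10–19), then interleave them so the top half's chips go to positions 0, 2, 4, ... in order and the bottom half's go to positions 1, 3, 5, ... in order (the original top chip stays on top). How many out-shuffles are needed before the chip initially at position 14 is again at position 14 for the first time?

18

Follow position 14 under repeated out-shuffles:
14 → 9 → 18 → 17 → 15 → 11 → 3 → 6 → 12 → 5 → 10 → 1 → 2 → 4 → 8 → 16 → 13 → 7 → 14
It first returns after 18 out-shuffles.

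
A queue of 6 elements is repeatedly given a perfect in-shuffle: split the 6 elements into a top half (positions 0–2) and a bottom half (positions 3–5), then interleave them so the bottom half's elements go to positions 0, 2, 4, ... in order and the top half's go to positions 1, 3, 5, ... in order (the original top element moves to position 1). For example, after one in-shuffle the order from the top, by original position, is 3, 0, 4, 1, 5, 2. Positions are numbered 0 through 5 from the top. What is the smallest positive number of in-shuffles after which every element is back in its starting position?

The in-shuffle permutes the 6 positions with cycle lengths [3, 3].
Every element is home exactly when every cycle has completed a whole number of laps, i.e. after lcm(3) = 3 in-shuffles.

3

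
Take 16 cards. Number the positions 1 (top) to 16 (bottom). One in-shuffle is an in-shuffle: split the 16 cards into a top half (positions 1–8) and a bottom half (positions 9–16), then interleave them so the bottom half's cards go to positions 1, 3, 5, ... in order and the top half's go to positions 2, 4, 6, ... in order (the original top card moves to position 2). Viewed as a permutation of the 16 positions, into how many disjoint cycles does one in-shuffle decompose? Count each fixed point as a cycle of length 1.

Trace each unvisited position around until it returns:
(1 2 4 8 16 15 13 9) (3 6 12 7 14 11 5 10)
2 cycles in total.

2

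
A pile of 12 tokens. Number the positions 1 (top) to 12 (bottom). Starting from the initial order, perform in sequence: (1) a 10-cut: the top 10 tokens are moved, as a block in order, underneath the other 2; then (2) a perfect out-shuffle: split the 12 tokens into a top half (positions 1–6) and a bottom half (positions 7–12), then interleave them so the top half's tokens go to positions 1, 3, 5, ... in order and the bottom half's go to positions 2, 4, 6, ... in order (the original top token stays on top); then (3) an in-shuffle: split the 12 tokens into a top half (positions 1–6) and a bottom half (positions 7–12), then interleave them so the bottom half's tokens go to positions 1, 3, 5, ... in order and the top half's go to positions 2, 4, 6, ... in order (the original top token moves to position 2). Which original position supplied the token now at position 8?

Undo the operations in reverse order, starting from position 8:
  undo op 3 (in-shuffle, from top half): 8 ← 4
  undo op 2 (out-shuffle, from bottom half): 4 ← 8
  undo op 1 (cut 10): 8 ← 6
So the token at position 8 came from original position 6.

6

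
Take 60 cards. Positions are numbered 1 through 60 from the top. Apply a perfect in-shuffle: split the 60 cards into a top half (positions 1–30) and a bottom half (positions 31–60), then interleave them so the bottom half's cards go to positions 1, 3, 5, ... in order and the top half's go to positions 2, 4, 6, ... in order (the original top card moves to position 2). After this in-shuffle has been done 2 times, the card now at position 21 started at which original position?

Work backwards from position 21, undoing one in-shuffle at a time:
21 ← 41 ← 51
So the card now at position 21 started at position 51.

51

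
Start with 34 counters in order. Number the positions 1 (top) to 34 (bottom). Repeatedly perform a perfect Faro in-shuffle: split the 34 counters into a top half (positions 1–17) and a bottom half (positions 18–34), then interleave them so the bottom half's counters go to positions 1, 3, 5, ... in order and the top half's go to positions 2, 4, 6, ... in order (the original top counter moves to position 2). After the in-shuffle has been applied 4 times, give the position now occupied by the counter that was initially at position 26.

Track the counter's position through each in-shuffle:
26 → 17 → 34 → 33 → 31

31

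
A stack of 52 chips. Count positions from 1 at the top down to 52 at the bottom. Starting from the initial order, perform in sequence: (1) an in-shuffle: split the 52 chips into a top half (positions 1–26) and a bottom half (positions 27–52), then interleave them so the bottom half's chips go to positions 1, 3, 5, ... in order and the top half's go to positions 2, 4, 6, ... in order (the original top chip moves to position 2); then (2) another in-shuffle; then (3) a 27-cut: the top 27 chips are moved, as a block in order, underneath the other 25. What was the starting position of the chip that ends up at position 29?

Undo the operations in reverse order, starting from position 29:
  undo op 3 (cut 27): 29 ← 4
  undo op 2 (in-shuffle, from top half): 4 ← 2
  undo op 1 (in-shuffle, from top half): 2 ← 1
So the chip at position 29 came from original position 1.

1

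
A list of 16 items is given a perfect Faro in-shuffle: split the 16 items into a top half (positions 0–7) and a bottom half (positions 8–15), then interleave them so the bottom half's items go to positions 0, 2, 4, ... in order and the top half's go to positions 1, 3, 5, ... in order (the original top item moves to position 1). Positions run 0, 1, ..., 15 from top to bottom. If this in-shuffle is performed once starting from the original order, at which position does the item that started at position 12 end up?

Track the item's position through each in-shuffle:
12 → 8

8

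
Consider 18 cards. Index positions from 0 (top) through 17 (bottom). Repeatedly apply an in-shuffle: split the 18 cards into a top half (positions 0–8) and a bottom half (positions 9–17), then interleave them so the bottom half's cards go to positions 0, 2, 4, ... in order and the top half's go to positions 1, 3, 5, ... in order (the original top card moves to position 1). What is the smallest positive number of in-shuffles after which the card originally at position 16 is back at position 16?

18

Follow position 16 under repeated in-shuffles:
16 → 14 → 10 → 2 → 5 → 11 → 4 → 9 → 0 → 1 → 3 → 7 → 15 → 12 → 6 → 13 → 8 → 17 → 16
It first returns after 18 in-shuffles.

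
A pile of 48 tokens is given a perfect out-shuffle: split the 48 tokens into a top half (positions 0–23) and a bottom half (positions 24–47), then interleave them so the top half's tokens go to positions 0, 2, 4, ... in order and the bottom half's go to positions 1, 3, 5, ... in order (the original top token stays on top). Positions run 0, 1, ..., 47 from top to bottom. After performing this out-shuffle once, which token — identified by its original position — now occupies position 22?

Work backwards from position 22, undoing one out-shuffle at a time:
22 ← 11
So the token now at position 22 started at position 11.

11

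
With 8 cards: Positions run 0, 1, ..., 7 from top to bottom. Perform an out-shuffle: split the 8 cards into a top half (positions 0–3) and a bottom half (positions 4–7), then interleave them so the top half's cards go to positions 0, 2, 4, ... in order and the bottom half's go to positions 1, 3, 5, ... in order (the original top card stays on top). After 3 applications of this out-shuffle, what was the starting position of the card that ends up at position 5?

5

Work backwards from position 5, undoing one out-shuffle at a time:
5 ← 6 ← 3 ← 5
So the card now at position 5 started at position 5.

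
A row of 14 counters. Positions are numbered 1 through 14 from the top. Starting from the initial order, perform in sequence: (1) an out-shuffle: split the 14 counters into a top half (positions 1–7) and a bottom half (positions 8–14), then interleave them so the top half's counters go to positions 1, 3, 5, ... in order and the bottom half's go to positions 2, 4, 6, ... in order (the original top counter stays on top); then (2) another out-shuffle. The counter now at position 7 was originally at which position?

Undo the operations in reverse order, starting from position 7:
  undo op 2 (out-shuffle, from top half): 7 ← 4
  undo op 1 (out-shuffle, from bottom half): 4 ← 9
So the counter at position 7 came from original position 9.

9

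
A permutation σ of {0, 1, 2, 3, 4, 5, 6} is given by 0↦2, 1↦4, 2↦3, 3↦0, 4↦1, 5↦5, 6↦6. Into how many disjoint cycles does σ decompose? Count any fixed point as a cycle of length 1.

4

Cycle decomposition: (0 2 3) (1 4) (5) (6).
4 cycles.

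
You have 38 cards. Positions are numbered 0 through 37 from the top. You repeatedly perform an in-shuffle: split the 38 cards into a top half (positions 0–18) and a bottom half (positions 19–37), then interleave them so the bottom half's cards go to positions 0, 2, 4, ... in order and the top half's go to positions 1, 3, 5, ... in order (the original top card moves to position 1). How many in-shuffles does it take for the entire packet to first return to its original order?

The in-shuffle permutes the 38 positions with cycle lengths [2, 12, 12, 12].
Every card is home exactly when every cycle has completed a whole number of laps, i.e. after lcm(2, 12) = 12 in-shuffles.

12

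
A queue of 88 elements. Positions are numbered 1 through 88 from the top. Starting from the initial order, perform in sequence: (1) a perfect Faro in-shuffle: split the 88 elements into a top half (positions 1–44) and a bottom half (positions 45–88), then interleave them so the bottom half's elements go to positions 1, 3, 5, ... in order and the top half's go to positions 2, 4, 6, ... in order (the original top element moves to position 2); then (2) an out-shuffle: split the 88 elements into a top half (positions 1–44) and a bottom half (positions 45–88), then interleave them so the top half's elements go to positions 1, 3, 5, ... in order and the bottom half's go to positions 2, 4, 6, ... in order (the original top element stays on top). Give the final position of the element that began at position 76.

Track the element from position 76 forward through each operation:
  after op 1 (in-shuffle): 76 → 63
  after op 2 (out-shuffle): 63 → 38

38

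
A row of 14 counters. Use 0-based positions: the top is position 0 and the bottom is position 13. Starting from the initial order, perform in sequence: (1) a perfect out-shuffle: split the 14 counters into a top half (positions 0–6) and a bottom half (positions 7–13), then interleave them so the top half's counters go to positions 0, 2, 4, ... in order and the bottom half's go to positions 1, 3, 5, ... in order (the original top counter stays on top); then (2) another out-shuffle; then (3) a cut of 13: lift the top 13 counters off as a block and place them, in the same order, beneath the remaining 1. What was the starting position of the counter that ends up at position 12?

6

Undo the operations in reverse order, starting from position 12:
  undo op 3 (cut 13): 12 ← 11
  undo op 2 (out-shuffle, from bottom half): 11 ← 12
  undo op 1 (out-shuffle, from top half): 12 ← 6
So the counter at position 12 came from original position 6.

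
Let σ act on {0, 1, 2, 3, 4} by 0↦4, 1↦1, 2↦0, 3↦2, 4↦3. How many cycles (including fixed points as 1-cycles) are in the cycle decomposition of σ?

Cycle decomposition: (0 4 3 2) (1).
2 cycles.

2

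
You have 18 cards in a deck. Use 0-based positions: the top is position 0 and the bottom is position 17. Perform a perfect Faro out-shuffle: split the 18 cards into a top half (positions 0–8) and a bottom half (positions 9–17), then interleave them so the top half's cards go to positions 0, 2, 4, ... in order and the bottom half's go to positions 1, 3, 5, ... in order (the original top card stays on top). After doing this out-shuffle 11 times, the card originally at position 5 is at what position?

6

Track the card's position through each out-shuffle:
5 → 10 → 3 → 6 → 12 → 7 → 14 → 11 → 5 → 10 → 3 → 6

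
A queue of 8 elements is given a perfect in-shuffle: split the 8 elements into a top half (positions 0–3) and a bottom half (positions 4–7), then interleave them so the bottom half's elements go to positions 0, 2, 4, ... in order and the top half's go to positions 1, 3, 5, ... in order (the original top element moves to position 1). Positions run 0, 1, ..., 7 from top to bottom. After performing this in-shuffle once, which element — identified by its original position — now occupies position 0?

Work backwards from position 0, undoing one in-shuffle at a time:
0 ← 4
So the element now at position 0 started at position 4.

4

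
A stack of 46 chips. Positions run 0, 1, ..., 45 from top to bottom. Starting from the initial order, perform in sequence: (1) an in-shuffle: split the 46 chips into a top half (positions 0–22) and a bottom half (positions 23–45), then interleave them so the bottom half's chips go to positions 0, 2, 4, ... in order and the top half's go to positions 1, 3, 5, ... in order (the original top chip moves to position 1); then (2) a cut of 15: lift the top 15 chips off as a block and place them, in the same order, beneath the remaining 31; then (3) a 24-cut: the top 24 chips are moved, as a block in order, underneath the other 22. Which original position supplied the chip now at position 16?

Undo the operations in reverse order, starting from position 16:
  undo op 3 (cut 24): 16 ← 40
  undo op 2 (cut 15): 40 ← 9
  undo op 1 (in-shuffle, from top half): 9 ← 4
So the chip at position 16 came from original position 4.

4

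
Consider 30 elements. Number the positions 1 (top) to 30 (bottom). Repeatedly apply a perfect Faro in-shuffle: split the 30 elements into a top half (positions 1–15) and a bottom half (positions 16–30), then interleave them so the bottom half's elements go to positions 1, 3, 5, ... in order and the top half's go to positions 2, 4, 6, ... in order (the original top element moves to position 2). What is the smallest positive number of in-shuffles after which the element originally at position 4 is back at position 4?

5

Follow position 4 under repeated in-shuffles:
4 → 8 → 16 → 1 → 2 → 4
It first returns after 5 in-shuffles.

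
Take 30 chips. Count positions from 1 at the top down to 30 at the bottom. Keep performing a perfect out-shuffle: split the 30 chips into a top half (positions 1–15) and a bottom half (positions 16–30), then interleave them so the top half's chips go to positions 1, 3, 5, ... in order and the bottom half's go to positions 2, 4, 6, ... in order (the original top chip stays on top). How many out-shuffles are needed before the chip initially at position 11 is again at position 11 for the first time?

Follow position 11 under repeated out-shuffles:
11 → 21 → 12 → 23 → 16 → 2 → 3 → 5 → ... → 11 (length 28)
It first returns after 28 out-shuffles.

28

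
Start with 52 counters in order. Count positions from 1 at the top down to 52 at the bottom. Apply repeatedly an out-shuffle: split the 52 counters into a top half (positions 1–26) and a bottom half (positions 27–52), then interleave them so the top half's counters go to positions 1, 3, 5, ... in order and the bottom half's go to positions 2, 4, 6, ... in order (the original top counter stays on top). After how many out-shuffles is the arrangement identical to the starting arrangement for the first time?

8

The out-shuffle permutes the 52 positions with cycle lengths [1, 1, 2, 8, 8, 8, 8, 8, 8].
Every counter is home exactly when every cycle has completed a whole number of laps, i.e. after lcm(1, 2, 8) = 8 out-shuffles.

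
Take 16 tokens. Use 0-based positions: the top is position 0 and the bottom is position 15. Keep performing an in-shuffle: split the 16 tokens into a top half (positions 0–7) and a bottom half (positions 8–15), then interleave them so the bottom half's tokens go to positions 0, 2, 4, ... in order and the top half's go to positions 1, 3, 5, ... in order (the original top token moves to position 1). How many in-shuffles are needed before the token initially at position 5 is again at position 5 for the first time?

Follow position 5 under repeated in-shuffles:
5 → 11 → 6 → 13 → 10 → 4 → 9 → 2 → 5
It first returns after 8 in-shuffles.

8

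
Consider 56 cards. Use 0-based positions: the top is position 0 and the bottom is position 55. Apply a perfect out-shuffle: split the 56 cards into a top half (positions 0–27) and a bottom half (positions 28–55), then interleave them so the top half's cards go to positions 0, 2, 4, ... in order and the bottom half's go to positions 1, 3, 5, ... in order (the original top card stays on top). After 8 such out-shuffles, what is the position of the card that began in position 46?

Track the card's position through each out-shuffle:
46 → 37 → 19 → 38 → 21 → 42 → 29 → 3 → 6

6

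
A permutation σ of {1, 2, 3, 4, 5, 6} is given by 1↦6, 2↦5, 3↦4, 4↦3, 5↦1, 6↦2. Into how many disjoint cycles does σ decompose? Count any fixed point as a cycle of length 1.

Cycle decomposition: (1 6 2 5) (3 4).
2 cycles.

2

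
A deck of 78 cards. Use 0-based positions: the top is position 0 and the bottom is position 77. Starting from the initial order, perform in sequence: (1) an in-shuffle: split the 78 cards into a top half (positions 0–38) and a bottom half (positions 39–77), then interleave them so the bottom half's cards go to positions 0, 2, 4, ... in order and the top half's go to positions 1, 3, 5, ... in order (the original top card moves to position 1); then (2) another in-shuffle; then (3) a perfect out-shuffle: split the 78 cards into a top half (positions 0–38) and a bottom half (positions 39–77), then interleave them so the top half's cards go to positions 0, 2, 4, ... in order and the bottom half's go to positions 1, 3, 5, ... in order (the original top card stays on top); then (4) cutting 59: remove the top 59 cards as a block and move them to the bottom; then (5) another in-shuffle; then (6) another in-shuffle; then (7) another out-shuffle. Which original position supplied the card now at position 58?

32

Undo the operations in reverse order, starting from position 58:
  undo op 7 (out-shuffle, from top half): 58 ← 29
  undo op 6 (in-shuffle, from top half): 29 ← 14
  undo op 5 (in-shuffle, from bottom half): 14 ← 46
  undo op 4 (cut 59): 46 ← 27
  undo op 3 (out-shuffle, from bottom half): 27 ← 52
  undo op 2 (in-shuffle, from bottom half): 52 ← 65
  undo op 1 (in-shuffle, from top half): 65 ← 32
So the card at position 58 came from original position 32.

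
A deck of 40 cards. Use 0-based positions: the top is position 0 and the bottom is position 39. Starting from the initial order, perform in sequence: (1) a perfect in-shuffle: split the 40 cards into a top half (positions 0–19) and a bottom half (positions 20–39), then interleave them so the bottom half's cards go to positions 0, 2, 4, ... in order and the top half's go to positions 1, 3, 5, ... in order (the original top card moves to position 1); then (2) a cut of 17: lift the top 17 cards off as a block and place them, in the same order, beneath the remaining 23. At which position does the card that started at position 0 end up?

24

Track the card from position 0 forward through each operation:
  after op 1 (in-shuffle): 0 → 1
  after op 2 (cut 17): 1 → 24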